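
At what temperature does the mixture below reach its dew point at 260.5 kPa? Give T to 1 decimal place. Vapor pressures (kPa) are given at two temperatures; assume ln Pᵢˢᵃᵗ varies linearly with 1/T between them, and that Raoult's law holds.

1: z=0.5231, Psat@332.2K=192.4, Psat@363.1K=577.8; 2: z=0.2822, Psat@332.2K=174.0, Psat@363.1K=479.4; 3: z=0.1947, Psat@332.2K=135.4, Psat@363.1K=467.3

Dew-point temperature: Σzᵢ·P/Pᵢˢᵃᵗ(T) = 1. Interpolate ln Pᵢˢᵃᵗ = aᵢ + bᵢ/T.
  T = 332.2 K: ΣzᵢP/Pᵢˢᵃᵗ = 1.5053
  T = 363.1 K: ΣzᵢP/Pᵢˢᵃᵗ = 0.4977
  T = 347.6 K: ΣzᵢP/Pᵢˢᵃᵗ = 0.8454
  T = 339.9 K: ΣzᵢP/Pᵢˢᵃᵗ = 1.1205
  T = 343.8 K: ΣzᵢP/Pᵢˢᵃᵗ = 0.9699
  T = 341.9 K: ΣzᵢP/Pᵢˢᵃᵗ = 1.0401
Interpolating between 341.9 K and 343.8 K gives T ≈ 343.0 K.

T = 343.0 K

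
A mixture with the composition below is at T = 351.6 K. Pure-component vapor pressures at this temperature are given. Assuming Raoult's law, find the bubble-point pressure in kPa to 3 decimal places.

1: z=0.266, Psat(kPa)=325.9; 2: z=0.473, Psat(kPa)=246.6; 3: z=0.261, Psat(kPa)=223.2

At the bubble point ψ → 0, so ΣzᵢKᵢ = 1 with Kᵢ = Pᵢˢᵃᵗ/P ⇒ P = ΣzᵢPᵢˢᵃᵗ.
P = 0.266·325.9 + 0.473·246.6 + 0.261·223.2 = 261.586 kPa

Pbub = 261.586 kPa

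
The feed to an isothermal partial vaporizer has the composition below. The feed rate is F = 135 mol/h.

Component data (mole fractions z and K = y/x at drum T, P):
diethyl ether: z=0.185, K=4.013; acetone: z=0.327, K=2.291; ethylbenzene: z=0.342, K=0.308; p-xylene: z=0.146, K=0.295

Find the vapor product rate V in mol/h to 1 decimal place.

Rachford–Rice: g(V/F) = Σ zᵢ(Kᵢ−1)/(1+V/F(Kᵢ−1)) = 0.
Check two-phase: ΣzᵢKᵢ = 1.640 > 1 and Σzᵢ/Kᵢ = 1.794 > 1, so g(0) = 0.640 > 0 and g(1) = -0.794 < 0.
Newton iteration, V/F⁰ = 0.68:
  V/F = 0.680: g = -0.2371, g' = -1.187 → V/F = 0.480
  V/F = 0.480: g = -0.0217, g' = -1.021 → V/F = 0.459
Converged at V/F = 0.459.
Then V = V/F·F = 0.4590·135 = 62.0 mol/h and L = F − V = 73.0 mol/h.

V = 62.0 mol/h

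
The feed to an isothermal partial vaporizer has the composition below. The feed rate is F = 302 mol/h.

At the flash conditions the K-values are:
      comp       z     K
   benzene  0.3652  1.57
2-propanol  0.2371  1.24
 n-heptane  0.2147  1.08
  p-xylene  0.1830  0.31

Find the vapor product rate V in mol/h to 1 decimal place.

V = 186.4 mol/h

Rachford–Rice: g(ψ) = Σ zᵢ(Kᵢ−1)/(1+ψ(Kᵢ−1)) = 0.
g(0) = ΣzᵢKᵢ − 1 = 0.1560 and g(1) = 1 − Σzᵢ/Kᵢ = -0.2129, so a root lies in (0, 1).
Iterate (Newton) starting at ψ = 0.52:
  ψ = 0.5200: g = 0.03072, g' = -0.2946 → ψ = 0.6243
  ψ = 0.6243: g = -0.00245, g' = -0.3450 → ψ = 0.6172
Converged at ψ = 0.6172.
Then V = ψ·F = 0.6172·302 = 186.4 mol/h and L = F − V = 115.6 mol/h.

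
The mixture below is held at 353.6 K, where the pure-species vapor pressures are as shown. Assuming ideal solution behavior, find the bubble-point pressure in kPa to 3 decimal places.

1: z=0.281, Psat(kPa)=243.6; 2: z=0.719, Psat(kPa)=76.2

Pbub = 123.239 kPa

At the bubble point ψ → 0, so ΣzᵢKᵢ = 1 with Kᵢ = Pᵢˢᵃᵗ/P ⇒ P = ΣzᵢPᵢˢᵃᵗ.
P = 0.281·243.6 + 0.719·76.2 = 123.239 kPa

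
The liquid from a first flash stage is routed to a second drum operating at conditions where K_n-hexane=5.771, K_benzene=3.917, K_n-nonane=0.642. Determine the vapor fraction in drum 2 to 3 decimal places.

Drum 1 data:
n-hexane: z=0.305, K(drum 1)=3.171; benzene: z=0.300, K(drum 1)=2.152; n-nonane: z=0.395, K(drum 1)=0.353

V/F (drum 2) = 0.611

Drum 1:
Newton iteration, ψ₁⁰ = 0.53:
  ψ₁ = 0.530: g = 0.1335, g' = -0.847 → ψ₁ = 0.688
  ψ₁ = 0.688: g = -0.0019, g' = -0.892 → ψ₁ = 0.685
Converged at ψ₁ = 0.685.
Drum-1 compositions:
  n-hexane: x = 0.123, y = 0.389
  benzene: x = 0.168, y = 0.361
  n-nonane: x = 0.710, y = 0.251
Drum-2 feed = drum-1 liquid: z₂ = (0.1226, 0.1676, 0.7098).
Drum 2:
Material balance + equilibrium reduce to Σ zᵢ(Kᵢ−1)/(1+ψ₂(Kᵢ−1)) = 0.
Feasibility: ΣzᵢKᵢ = 1.820, Σzᵢ/Kᵢ = 1.170 — both > 1, two phases present.
Iterate (Newton) starting at ψ₂ = 0.5:
  ψ₂ = 0.500: g = 0.0621, g' = -0.614 → ψ₂ = 0.601
  ψ₂ = 0.601: g = 0.0050, g' = -0.522 → ψ₂ = 0.611
Converged at ψ₂ = 0.611.
  n-hexane: x = 0.031, y = 0.181
  benzene: x = 0.060, y = 0.236
  n-nonane: x = 0.908, y = 0.583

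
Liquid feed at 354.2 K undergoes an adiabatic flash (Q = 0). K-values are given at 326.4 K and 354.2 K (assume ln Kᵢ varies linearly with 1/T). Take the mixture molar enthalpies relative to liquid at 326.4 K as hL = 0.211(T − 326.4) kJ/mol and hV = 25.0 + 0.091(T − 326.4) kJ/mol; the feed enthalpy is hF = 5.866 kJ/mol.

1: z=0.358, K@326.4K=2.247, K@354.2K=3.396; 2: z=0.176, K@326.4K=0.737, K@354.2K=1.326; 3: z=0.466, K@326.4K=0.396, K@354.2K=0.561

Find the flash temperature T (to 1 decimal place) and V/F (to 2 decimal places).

T = 328.1 K, V/F = 0.22

Adiabatic flash: solve Rachford–Rice at each trial T, then check hF = ψ·hV(T) + (1−ψ)·hL(T).
  T = 326.4 K: K = (2.247, 0.737, 0.396), RR gives ψ = 0.180, H_out = 4.509 kJ/mol
  T = 354.2 K: K = (3.396, 1.326, 0.561), RR gives ψ = 0.852, H_out = 24.329 kJ/mol
  T = 340.3 K: K = (2.786, 1.000, 0.475), RR gives ψ = 0.511, H_out = 14.845 kJ/mol
  T = 333.4 K: K = (2.509, 0.862, 0.435), RR gives ψ = 0.350, H_out = 9.921 kJ/mol
  T = 329.9 K: K = (2.376, 0.798, 0.415), RR gives ψ = 0.266, H_out = 7.287 kJ/mol
  T = 328.1 K: K = (2.309, 0.766, 0.405), RR gives ψ = 0.223, H_out = 5.879 kJ/mol
Linear interpolation between T = 326.4 (H_out = 4.509) and T = 328.1 (H_out = 5.879) on hF = 5.866 gives T ≈ 328.1 K, at which ψ = 0.22.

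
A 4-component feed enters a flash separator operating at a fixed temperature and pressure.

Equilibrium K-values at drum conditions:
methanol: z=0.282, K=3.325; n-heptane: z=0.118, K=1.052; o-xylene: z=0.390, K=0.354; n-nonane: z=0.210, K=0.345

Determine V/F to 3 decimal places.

Newton–Raphson from V/F = 0.5:
  V/F = 0.500: g = -0.2675, g' = -0.881 → V/F = 0.196
  V/F = 0.196: g = 0.0100, g' = -1.051 → V/F = 0.206
Converged at V/F = 0.206.

V/F = 0.206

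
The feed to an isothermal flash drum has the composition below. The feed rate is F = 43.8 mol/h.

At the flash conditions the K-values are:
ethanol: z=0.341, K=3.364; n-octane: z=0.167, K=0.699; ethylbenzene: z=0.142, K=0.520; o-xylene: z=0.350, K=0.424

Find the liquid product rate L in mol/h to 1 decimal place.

L = 25.7 mol/h

Material balance + equilibrium reduce to Σ zᵢ(Kᵢ−1)/(1+β(Kᵢ−1)) = 0.
Check two-phase: ΣzᵢKᵢ = 1.486 > 1 and Σzᵢ/Kᵢ = 1.439 > 1, so g(0) = 0.486 > 0 and g(1) = -0.439 < 0.
Newton iteration, β⁰ = 0.5:
  β = 0.500: g = -0.0626, g' = -0.707 → β = 0.412
  β = 0.412: g = 0.0021, g' = -0.760 → β = 0.414
Converged at β = 0.414.
Then V = β·F = 0.4142·43.8 = 18.1 mol/h and L = F − V = 25.7 mol/h.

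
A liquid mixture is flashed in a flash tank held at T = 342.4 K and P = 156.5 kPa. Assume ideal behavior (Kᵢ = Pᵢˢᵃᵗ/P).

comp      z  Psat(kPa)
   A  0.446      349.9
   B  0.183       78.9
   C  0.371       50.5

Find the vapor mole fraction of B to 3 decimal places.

Raoult's law: Kᵢ = Pᵢˢᵃᵗ/P = Pᵢˢᵃᵗ/156.5.
  K_A = 349.9/156.5 = 2.23578, K_B = 78.9/156.5 = 0.50415, K_C = 50.5/156.5 = 0.32268
Material balance + equilibrium reduce to Σ zᵢ(Kᵢ−1)/(1+β(Kᵢ−1)) = 0.
Feasibility: ΣzᵢKᵢ = 1.209, Σzᵢ/Kᵢ = 1.712 — both > 1, two phases present.
Iterate (Newton) starting at β = 0.5:
  β = 0.500: g = -0.1599, g' = -0.729 → β = 0.281
  β = 0.281: g = -0.0064, g' = -0.696 → β = 0.271
Converged at β = 0.271.
Compositions from xᵢ = zᵢ/(1+β(Kᵢ−1)), yᵢ = Kᵢxᵢ:
  A: x = 0.334, y = 0.747
  B: x = 0.211, y = 0.107
  C: x = 0.455, y = 0.147

y_B = 0.107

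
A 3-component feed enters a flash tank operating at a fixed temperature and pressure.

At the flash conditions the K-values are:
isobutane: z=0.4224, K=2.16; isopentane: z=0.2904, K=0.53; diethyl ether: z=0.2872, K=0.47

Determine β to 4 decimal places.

Iterate (Newton) starting at β = 0.4:
  β = 0.4000: g = -0.02657, g' = -0.4924 → β = 0.3460
  β = 0.3460: g = 0.00023, g' = -0.5019 → β = 0.3465
Converged at β = 0.3465.

β = 0.3465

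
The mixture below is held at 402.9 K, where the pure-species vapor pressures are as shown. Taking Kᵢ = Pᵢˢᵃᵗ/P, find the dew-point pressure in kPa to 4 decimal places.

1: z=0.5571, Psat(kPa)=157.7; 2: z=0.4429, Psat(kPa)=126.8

At the dew point ψ → 1, so Σzᵢ/Kᵢ = 1 with Kᵢ = Pᵢˢᵃᵗ/P ⇒ 1/P = Σzᵢ/Pᵢˢᵃᵗ.
1/P = 0.5571/157.7 + 0.4429/126.8 = 0.0070256 ⇒ P = 142.3374 kPa

Pdew = 142.3374 kPa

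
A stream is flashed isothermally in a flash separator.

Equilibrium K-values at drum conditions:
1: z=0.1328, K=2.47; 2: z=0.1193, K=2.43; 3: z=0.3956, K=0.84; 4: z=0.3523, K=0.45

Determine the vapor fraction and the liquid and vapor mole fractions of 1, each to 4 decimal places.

ψ = 0.2009, x_1 = 0.1025, y_1 = 0.2532

Rachford–Rice: g(ψ) = Σ zᵢ(Kᵢ−1)/(1+ψ(Kᵢ−1)) = 0.
Check two-phase: ΣzᵢKᵢ = 1.1088 > 1 and Σzᵢ/Kᵢ = 1.3567 > 1, so g(0) = 0.1088 > 0 and g(1) = -0.3567 < 0.
Newton iteration, ψ⁰ = 0.5:
  ψ = 0.5000: g = -0.12407, g' = -0.3930 → ψ = 0.1843
  ψ = 0.1843: g = 0.00778, g' = -0.4732 → ψ = 0.2007
  ψ = 0.2007: g = 0.00008, g' = -0.4638 → ψ = 0.2009
Converged at ψ = 0.2009.
Compositions from xᵢ = zᵢ/(1+ψ(Kᵢ−1)), yᵢ = Kᵢxᵢ:
  1: x = 0.1025, y = 0.2532
  2: x = 0.0927, y = 0.2252
  3: x = 0.4087, y = 0.3433
  4: x = 0.3961, y = 0.1782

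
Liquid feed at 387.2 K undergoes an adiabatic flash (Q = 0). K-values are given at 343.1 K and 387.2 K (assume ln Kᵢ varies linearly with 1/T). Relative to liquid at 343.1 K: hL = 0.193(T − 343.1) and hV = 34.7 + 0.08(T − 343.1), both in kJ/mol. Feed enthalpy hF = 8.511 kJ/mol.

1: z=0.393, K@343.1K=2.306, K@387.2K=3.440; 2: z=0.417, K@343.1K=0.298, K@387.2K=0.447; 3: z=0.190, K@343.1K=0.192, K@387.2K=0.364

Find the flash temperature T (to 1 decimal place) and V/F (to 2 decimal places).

Adiabatic flash: solve Rachford–Rice at each trial T, then check hF = ψ·hV(T) + (1−ψ)·hL(T).
  T = 343.1 K: K = (2.306, 0.298, 0.192), RR gives ψ = 0.070, H_out = 2.417 kJ/mol
  T = 387.2 K: K = (3.440, 0.447, 0.364), RR gives ψ = 0.429, H_out = 21.260 kJ/mol
  T = 365.1 K: K = (2.849, 0.369, 0.269), RR gives ψ = 0.265, H_out = 12.777 kJ/mol
  T = 354.1 K: K = (2.572, 0.333, 0.229), RR gives ψ = 0.175, H_out = 7.979 kJ/mol
  T = 359.6 K: K = (2.709, 0.351, 0.248), RR gives ψ = 0.221, H_out = 10.451 kJ/mol
  T = 356.9 K: K = (2.641, 0.342, 0.239), RR gives ψ = 0.199, H_out = 9.258 kJ/mol
  T = 355.5 K: K = (2.606, 0.337, 0.234), RR gives ψ = 0.187, H_out = 8.624 kJ/mol
Linear interpolation between T = 354.1 (H_out = 7.979) and T = 355.5 (H_out = 8.624) on hF = 8.511 gives T ≈ 355.3 K, at which ψ = 0.19.

T = 355.3 K, V/F = 0.19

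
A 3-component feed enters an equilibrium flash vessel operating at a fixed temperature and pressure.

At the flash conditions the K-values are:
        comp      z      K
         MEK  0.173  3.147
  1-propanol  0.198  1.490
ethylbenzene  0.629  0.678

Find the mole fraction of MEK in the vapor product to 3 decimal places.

Material balance + equilibrium reduce to Σ zᵢ(Kᵢ−1)/(1+ψ(Kᵢ−1)) = 0.
Feasibility: ΣzᵢKᵢ = 1.266, Σzᵢ/Kᵢ = 1.116 — both > 1, two phases present.
Newton iteration, ψ⁰ = 0.5:
  ψ = 0.500: g = 0.0157, g' = -0.309 → ψ = 0.551
  ψ = 0.551: g = 0.0004, g' = -0.293 → ψ = 0.552
Converged at ψ = 0.552.
Compositions from xᵢ = zᵢ/(1+ψ(Kᵢ−1)), yᵢ = Kᵢxᵢ:
  MEK: x = 0.079, y = 0.249
  1-propanol: x = 0.156, y = 0.232
  ethylbenzene: x = 0.765, y = 0.519

y_MEK = 0.249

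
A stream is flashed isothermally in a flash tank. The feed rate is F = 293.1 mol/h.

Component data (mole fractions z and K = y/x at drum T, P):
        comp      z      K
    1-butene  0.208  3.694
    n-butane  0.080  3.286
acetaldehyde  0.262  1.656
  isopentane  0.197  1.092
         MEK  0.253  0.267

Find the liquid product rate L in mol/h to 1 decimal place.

L = 81.8 mol/h

Rachford–Rice: g(β) = Σ zᵢ(Kᵢ−1)/(1+β(Kᵢ−1)) = 0.
Check two-phase: ΣzᵢKᵢ = 1.748 > 1 and Σzᵢ/Kᵢ = 1.367 > 1, so g(0) = 0.748 > 0 and g(1) = -0.367 < 0.
Newton iteration, β⁰ = 0.5:
  β = 0.500: g = 0.1781, g' = -0.769 → β = 0.732
  β = 0.732: g = -0.0097, g' = -0.914 → β = 0.721
Converged at β = 0.721.
Then V = β·F = 0.7209·293.1 = 211.3 mol/h and L = F − V = 81.8 mol/h.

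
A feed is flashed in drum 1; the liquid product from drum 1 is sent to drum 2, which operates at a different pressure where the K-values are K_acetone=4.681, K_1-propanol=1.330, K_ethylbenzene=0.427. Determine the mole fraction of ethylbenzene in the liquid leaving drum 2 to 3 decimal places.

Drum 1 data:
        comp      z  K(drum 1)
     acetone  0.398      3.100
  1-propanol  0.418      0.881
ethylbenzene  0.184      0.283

Drum 1:
Iterate (Newton) starting at ψ₁ = 0.5:
  ψ₁ = 0.500: g = 0.1492, g' = -0.654 → ψ₁ = 0.728
Converged at ψ₁ = 0.728.
Drum-1 compositions:
  acetone: x = 0.157, y = 0.488
  1-propanol: x = 0.458, y = 0.403
  ethylbenzene: x = 0.385, y = 0.109
Drum-2 feed = drum-1 liquid: z₂ = (0.1574, 0.4577, 0.3850).
Drum 2:
Newton iteration, ψ₂⁰ = 0.5:
  ψ₂ = 0.500: g = 0.0244, g' = -0.549 → ψ₂ = 0.544
  ψ₂ = 0.544: g = 0.0003, g' = -0.539 → ψ₂ = 0.545
Converged at ψ₂ = 0.545.
  acetone: x = 0.052, y = 0.245
  1-propanol: x = 0.388, y = 0.516
  ethylbenzene: x = 0.560, y = 0.239

x_ethylbenzene (drum 2) = 0.560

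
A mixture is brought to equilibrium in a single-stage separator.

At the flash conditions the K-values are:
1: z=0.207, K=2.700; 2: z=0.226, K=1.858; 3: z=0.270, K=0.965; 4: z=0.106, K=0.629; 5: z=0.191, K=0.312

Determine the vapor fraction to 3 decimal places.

ψ = 0.636

Rachford–Rice: g(ψ) = Σ zᵢ(Kᵢ−1)/(1+ψ(Kᵢ−1)) = 0.
Check two-phase: ΣzᵢKᵢ = 1.366 > 1 and Σzᵢ/Kᵢ = 1.259 > 1, so g(0) = 0.366 > 0 and g(1) = -0.259 < 0.
Newton iteration, ψ⁰ = 0.5:
  ψ = 0.500: g = 0.0677, g' = -0.489 → ψ = 0.639
  ψ = 0.639: g = -0.0016, g' = -0.520 → ψ = 0.636
Converged at ψ = 0.636.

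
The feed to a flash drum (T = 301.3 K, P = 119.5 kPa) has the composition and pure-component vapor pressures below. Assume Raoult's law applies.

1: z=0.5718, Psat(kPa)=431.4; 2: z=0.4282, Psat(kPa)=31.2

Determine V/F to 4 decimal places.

Raoult's law: Kᵢ = Pᵢˢᵃᵗ/P = Pᵢˢᵃᵗ/119.5.
  K_1 = 431.4/119.5 = 3.610042, K_2 = 31.2/119.5 = 0.261088
Iterate (Newton) starting at V/F = 0.36:
  V/F = 0.3600: g = 0.33837, g' = -1.4694 → V/F = 0.5903
  V/F = 0.5903: g = 0.02625, g' = -1.3389 → V/F = 0.6099
  V/F = 0.6099: g = -0.00015, g' = -1.3546 → V/F = 0.6098
Converged at V/F = 0.6098.

V/F = 0.6098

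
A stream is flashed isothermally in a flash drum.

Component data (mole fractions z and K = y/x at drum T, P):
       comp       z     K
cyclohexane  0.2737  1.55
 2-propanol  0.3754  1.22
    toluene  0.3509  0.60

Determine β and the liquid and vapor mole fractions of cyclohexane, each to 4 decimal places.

Let β = V/F and solve Σ zᵢ(Kᵢ−1)/(1+β(Kᵢ−1)) = 0.
Feasibility: ΣzᵢKᵢ = 1.0928, Σzᵢ/Kᵢ = 1.0691 — both > 1, two phases present.
Newton iteration, β⁰ = 0.5:
  β = 0.5000: g = 0.01702, g' = -0.1534 → β = 0.6110
  β = 0.6110: g = -0.00028, g' = -0.1588 → β = 0.6092
Converged at β = 0.6092.
Compositions from xᵢ = zᵢ/(1+β(Kᵢ−1)), yᵢ = Kᵢxᵢ:
  cyclohexane: x = 0.2050, y = 0.3178
  2-propanol: x = 0.3310, y = 0.4039
  toluene: x = 0.4640, y = 0.2784

β = 0.6092, x_cyclohexane = 0.2050, y_cyclohexane = 0.3178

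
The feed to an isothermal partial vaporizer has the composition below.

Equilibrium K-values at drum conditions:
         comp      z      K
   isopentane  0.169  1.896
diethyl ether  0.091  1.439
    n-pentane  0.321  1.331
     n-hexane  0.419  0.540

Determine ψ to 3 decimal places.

Rachford–Rice: g(ψ) = Σ zᵢ(Kᵢ−1)/(1+ψ(Kᵢ−1)) = 0.
Feasibility: ΣzᵢKᵢ = 1.105, Σzᵢ/Kᵢ = 1.169 — both > 1, two phases present.
Newton–Raphson from ψ = 0.5:
  ψ = 0.500: g = -0.0218, g' = -0.252 → ψ = 0.413
  ψ = 0.413: g = -0.0002, g' = -0.247 → ψ = 0.412
Converged at ψ = 0.412.

ψ = 0.412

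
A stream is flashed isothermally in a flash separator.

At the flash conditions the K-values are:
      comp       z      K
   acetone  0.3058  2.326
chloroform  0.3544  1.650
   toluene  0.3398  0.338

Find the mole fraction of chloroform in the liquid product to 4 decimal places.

Rachford–Rice: g(β) = Σ zᵢ(Kᵢ−1)/(1+β(Kᵢ−1)) = 0.
Check two-phase: ΣzᵢKᵢ = 1.4109 > 1 and Σzᵢ/Kᵢ = 1.3516 > 1, so g(0) = 0.4109 > 0 and g(1) = -0.3516 < 0.
Iterate (Newton) starting at β = 0.35:
  β = 0.3500: g = 0.17184, g' = -0.6025 → β = 0.6352
  β = 0.6352: g = -0.00504, g' = -0.6769 → β = 0.6278
  β = 0.6278: g = -0.00002, g' = -0.6717 → β = 0.6277
Converged at β = 0.6277.
Compositions from xᵢ = zᵢ/(1+β(Kᵢ−1)), yᵢ = Kᵢxᵢ:
  acetone: x = 0.1669, y = 0.3882
  chloroform: x = 0.2517, y = 0.4153
  toluene: x = 0.5814, y = 0.1965

x_chloroform = 0.2517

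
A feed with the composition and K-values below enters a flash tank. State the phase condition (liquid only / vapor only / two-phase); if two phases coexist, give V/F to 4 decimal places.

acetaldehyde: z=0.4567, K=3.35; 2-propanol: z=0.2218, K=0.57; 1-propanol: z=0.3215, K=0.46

two-phase, V/F = 0.6858

ΣzᵢKᵢ = 1.8043; Σzᵢ/Kᵢ = 1.2244.
Both exceed 1, so a two-phase solution exists.
Material balance + equilibrium reduce to Σ zᵢ(Kᵢ−1)/(1+ψ(Kᵢ−1)) = 0.
Newton–Raphson from ψ = 0.58:
  ψ = 0.5800: g = 0.07434, g' = -0.7232 → ψ = 0.6828
  ψ = 0.6828: g = 0.00204, g' = -0.6892 → ψ = 0.6858
Converged at ψ = 0.6858.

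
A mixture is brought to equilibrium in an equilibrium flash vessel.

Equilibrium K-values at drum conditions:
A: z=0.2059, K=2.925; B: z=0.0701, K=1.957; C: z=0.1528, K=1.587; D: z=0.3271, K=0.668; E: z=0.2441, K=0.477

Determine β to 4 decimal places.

β = 0.5317

Newton iteration, β⁰ = 0.68:
  β = 0.6800: g = -0.06199, g' = -0.4145 → β = 0.5305
  β = 0.5305: g = 0.00051, g' = -0.4266 → β = 0.5317
Converged at β = 0.5317.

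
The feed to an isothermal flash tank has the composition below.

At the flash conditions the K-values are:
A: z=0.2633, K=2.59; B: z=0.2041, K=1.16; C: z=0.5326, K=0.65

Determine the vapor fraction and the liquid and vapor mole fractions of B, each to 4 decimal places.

Let ψ = V/F and solve Σ zᵢ(Kᵢ−1)/(1+ψ(Kᵢ−1)) = 0.
g(0) = ΣzᵢKᵢ − 1 = 0.2649 and g(1) = 1 − Σzᵢ/Kᵢ = -0.0970, so a root lies in (0, 1).
Newton–Raphson from ψ = 0.5:
  ψ = 0.5000: g = 0.03752, g' = -0.3069 → ψ = 0.6222
  ψ = 0.6222: g = 0.00184, g' = -0.2792 → ψ = 0.6288
Converged at ψ = 0.6288.
Compositions from xᵢ = zᵢ/(1+ψ(Kᵢ−1)), yᵢ = Kᵢxᵢ:
  A: x = 0.1317, y = 0.3410
  B: x = 0.1854, y = 0.2151
  C: x = 0.6829, y = 0.4439

ψ = 0.6288, x_B = 0.1854, y_B = 0.2151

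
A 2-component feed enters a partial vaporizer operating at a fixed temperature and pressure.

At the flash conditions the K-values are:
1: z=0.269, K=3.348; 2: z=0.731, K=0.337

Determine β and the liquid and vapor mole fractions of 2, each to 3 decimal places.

β = 0.094, x_2 = 0.780, y_2 = 0.263

Rachford–Rice: g(β) = Σ zᵢ(Kᵢ−1)/(1+β(Kᵢ−1)) = 0.
Feasibility: ΣzᵢKᵢ = 1.147, Σzᵢ/Kᵢ = 2.249 — both > 1, two phases present.
Binary case is linear: z₁(K₁−1)(1+β(K₂−1)) + z₂(K₂−1)(1+β(K₁−1)) = 0
⇒ β = [z₁(K₁−1)+z₂(K₂−1)] / [−(K₁−1)(K₂−1)] = 0.1470/1.5567 = 0.094
Compositions from xᵢ = zᵢ/(1+β(Kᵢ−1)), yᵢ = Kᵢxᵢ:
  1: x = 0.220, y = 0.737
  2: x = 0.780, y = 0.263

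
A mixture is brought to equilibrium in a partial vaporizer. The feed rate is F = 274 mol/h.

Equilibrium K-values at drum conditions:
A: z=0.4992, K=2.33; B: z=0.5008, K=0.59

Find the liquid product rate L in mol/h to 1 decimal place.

L = 43.6 mol/h

Binary case is linear: z₁(K₁−1)(1+β(K₂−1)) + z₂(K₂−1)(1+β(K₁−1)) = 0
⇒ β = [z₁(K₁−1)+z₂(K₂−1)] / [−(K₁−1)(K₂−1)] = 0.45861/0.54530 = 0.8410
Then V = β·F = 0.8410·274 = 230.4 mol/h and L = F − V = 43.6 mol/h.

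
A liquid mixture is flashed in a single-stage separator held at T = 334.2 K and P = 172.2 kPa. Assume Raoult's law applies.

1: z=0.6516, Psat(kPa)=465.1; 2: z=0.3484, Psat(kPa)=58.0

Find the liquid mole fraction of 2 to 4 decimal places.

x_2 = 0.7195

Raoult's law: Kᵢ = Pᵢˢᵃᵗ/P = Pᵢˢᵃᵗ/172.2.
  K_1 = 465.1/172.2 = 2.700929, K_2 = 58.0/172.2 = 0.336818
Binary case is linear: z₁(K₁−1)(1+V/F(K₂−1)) + z₂(K₂−1)(1+V/F(K₁−1)) = 0
⇒ V/F = [z₁(K₁−1)+z₂(K₂−1)] / [−(K₁−1)(K₂−1)] = 0.87727/1.12803 = 0.7777
Compositions from xᵢ = zᵢ/(1+V/F(Kᵢ−1)), yᵢ = Kᵢxᵢ:
  1: x = 0.2805, y = 0.7577
  2: x = 0.7195, y = 0.2423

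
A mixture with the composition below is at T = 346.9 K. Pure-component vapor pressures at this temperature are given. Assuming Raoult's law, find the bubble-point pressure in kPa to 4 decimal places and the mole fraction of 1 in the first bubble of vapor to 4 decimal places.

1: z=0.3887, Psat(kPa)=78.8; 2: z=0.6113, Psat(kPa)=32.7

At the bubble point ψ → 0, so ΣzᵢKᵢ = 1 with Kᵢ = Pᵢˢᵃᵗ/P ⇒ P = ΣzᵢPᵢˢᵃᵗ.
P = 0.3887·78.8 + 0.6113·32.7 = 50.6191 kPa
yᵢ = zᵢPᵢˢᵃᵗ/P ⇒ y_1 = 0.3887·78.8/50.6191 = 0.6051

Pbub = 50.6191 kPa, y_1 = 0.6051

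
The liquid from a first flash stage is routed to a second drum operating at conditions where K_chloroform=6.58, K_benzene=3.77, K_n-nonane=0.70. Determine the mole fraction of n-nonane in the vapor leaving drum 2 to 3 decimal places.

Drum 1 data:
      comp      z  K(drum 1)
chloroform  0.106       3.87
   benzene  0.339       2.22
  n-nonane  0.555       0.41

y_n-nonane (drum 2) = 0.638

Drum 1:
Newton–Raphson from ψ₁ = 0.47:
  ψ₁ = 0.470: g = -0.0607, g' = -0.732 → ψ₁ = 0.387
  ψ₁ = 0.387: g = 0.0007, g' = -0.753 → ψ₁ = 0.388
Converged at ψ₁ = 0.388.
Drum-1 compositions:
  chloroform: x = 0.050, y = 0.194
  benzene: x = 0.230, y = 0.511
  n-nonane: x = 0.720, y = 0.295
Drum-2 feed = drum-1 liquid: z₂ = (0.0502, 0.2301, 0.7198).
Drum 2:
Newton iteration, ψ₂⁰ = 0.37:
  ψ₂ = 0.370: g = 0.1632, g' = -0.679 → ψ₂ = 0.610
  ψ₂ = 0.610: g = 0.0360, g' = -0.421 → ψ₂ = 0.696
  ψ₂ = 0.696: g = 0.0021, g' = -0.375 → ψ₂ = 0.702
Converged at ψ₂ = 0.702.
  chloroform: x = 0.010, y = 0.067
  benzene: x = 0.078, y = 0.295
  n-nonane: x = 0.912, y = 0.638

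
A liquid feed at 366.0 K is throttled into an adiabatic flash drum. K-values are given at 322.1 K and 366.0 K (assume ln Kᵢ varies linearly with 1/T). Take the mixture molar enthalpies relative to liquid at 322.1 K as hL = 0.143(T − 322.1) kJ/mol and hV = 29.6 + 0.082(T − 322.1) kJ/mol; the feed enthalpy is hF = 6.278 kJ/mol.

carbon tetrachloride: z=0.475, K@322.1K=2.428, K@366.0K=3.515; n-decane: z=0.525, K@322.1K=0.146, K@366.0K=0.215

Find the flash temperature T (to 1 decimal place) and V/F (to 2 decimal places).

T = 324.2 K, V/F = 0.20

Adiabatic flash: solve Rachford–Rice at each trial T, then check hF = ψ·hV(T) + (1−ψ)·hL(T).
  T = 322.1 K: K = (2.428, 0.146), RR gives ψ = 0.189, H_out = 5.581 kJ/mol
  T = 366.0 K: K = (3.515, 0.215), RR gives ψ = 0.396, H_out = 16.948 kJ/mol
  T = 344.1 K: K = (2.957, 0.179), RR gives ψ = 0.311, H_out = 11.924 kJ/mol
  T = 333.1 K: K = (2.688, 0.162), RR gives ψ = 0.256, H_out = 8.983 kJ/mol
  T = 327.6 K: K = (2.557, 0.154), RR gives ψ = 0.224, H_out = 7.353 kJ/mol
  T = 324.9 K: K = (2.493, 0.150), RR gives ψ = 0.207, H_out = 6.503 kJ/mol
  T = 323.5 K: K = (2.461, 0.148), RR gives ψ = 0.198, H_out = 6.047 kJ/mol
Linear interpolation between T = 323.5 (H_out = 6.047) and T = 324.9 (H_out = 6.503) on hF = 6.278 gives T ≈ 324.2 K, at which ψ = 0.20.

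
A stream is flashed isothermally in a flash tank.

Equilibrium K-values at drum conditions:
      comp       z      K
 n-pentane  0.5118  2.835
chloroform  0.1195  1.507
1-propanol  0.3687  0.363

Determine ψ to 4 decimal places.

ψ = 0.7378

Let ψ = V/F and solve Σ zᵢ(Kᵢ−1)/(1+ψ(Kᵢ−1)) = 0.
Feasibility: ΣzᵢKᵢ = 1.7649, Σzᵢ/Kᵢ = 1.2755 — both > 1, two phases present.
Newton iteration, ψ⁰ = 0.69:
  ψ = 0.6900: g = 0.04027, g' = -0.8287 → ψ = 0.7386
  ψ = 0.7386: g = -0.00072, g' = -0.8605 → ψ = 0.7378
Converged at ψ = 0.7378.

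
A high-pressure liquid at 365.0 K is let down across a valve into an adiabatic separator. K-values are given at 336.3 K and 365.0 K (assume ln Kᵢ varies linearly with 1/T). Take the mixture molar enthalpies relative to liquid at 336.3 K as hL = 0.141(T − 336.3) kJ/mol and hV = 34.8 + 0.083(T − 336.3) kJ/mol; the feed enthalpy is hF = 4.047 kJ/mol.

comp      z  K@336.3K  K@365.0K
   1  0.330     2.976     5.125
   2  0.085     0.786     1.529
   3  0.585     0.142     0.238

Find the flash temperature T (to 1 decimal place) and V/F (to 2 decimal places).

T = 338.3 K, V/F = 0.11

Adiabatic flash: solve Rachford–Rice at each trial T, then check hF = ψ·hV(T) + (1−ψ)·hL(T).
  T = 336.3 K: K = (2.976, 0.786, 0.142), RR gives ψ = 0.084, H_out = 2.919 kJ/mol
  T = 365.0 K: K = (5.125, 1.529, 0.238), RR gives ψ = 0.342, H_out = 15.376 kJ/mol
  T = 350.6 K: K = (3.945, 1.110, 0.186), RR gives ψ = 0.231, H_out = 9.879 kJ/mol
  T = 343.5 K: K = (3.440, 0.939, 0.163), RR gives ψ = 0.165, H_out = 6.703 kJ/mol
  T = 339.9 K: K = (3.202, 0.860, 0.152), RR gives ψ = 0.127, H_out = 4.899 kJ/mol
  T = 338.1 K: K = (3.088, 0.822, 0.147), RR gives ψ = 0.106, H_out = 3.934 kJ/mol
Linear interpolation between T = 338.1 (H_out = 3.934) and T = 339.9 (H_out = 4.899) on hF = 4.047 gives T ≈ 338.3 K, at which ψ = 0.11.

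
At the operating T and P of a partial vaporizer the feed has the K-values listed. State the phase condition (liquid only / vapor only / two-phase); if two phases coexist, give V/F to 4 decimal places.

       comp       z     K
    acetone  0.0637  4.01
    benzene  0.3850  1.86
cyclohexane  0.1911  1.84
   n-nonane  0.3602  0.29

two-phase, V/F = 0.5331

ΣzᵢKᵢ = 1.4276; Σzᵢ/Kᵢ = 1.5688.
Both exceed 1, so a two-phase solution exists.
Rachford–Rice: g(ψ) = Σ zᵢ(Kᵢ−1)/(1+ψ(Kᵢ−1)) = 0.
Newton iteration, ψ⁰ = 0.5:
  ψ = 0.5000: g = 0.02463, g' = -0.7345 → ψ = 0.5335
  ψ = 0.5335: g = -0.00031, g' = -0.7536 → ψ = 0.5331
Converged at ψ = 0.5331.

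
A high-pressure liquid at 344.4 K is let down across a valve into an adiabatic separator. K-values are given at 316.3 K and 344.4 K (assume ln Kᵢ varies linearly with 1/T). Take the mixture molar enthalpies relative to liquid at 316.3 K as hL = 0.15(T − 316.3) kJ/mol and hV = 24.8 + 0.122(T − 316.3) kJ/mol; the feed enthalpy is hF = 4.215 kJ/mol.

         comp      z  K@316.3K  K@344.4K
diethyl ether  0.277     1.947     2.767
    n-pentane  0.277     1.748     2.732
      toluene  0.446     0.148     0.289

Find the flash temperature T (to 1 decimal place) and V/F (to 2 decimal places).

Adiabatic flash: solve Rachford–Rice at each trial T, then check hF = ψ·hV(T) + (1−ψ)·hL(T).
  T = 316.3 K: K = (1.947, 1.748, 0.148), RR gives ψ = 0.123, H_out = 3.058 kJ/mol
  T = 344.4 K: K = (2.767, 2.732, 0.289), RR gives ψ = 0.524, H_out = 16.804 kJ/mol
  T = 330.4 K: K = (2.340, 2.208, 0.210), RR gives ψ = 0.351, H_out = 10.679 kJ/mol
  T = 323.4 K: K = (2.140, 1.971, 0.177), RR gives ψ = 0.250, H_out = 7.222 kJ/mol
  T = 319.9 K: K = (2.044, 1.859, 0.162), RR gives ψ = 0.192, H_out = 5.279 kJ/mol
  T = 318.1 K: K = (1.995, 1.803, 0.155), RR gives ψ = 0.159, H_out = 4.201 kJ/mol
Linear interpolation between T = 318.1 (H_out = 4.201) and T = 319.9 (H_out = 5.279) on hF = 4.215 gives T ≈ 318.1 K, at which ψ = 0.16.

T = 318.1 K, V/F = 0.16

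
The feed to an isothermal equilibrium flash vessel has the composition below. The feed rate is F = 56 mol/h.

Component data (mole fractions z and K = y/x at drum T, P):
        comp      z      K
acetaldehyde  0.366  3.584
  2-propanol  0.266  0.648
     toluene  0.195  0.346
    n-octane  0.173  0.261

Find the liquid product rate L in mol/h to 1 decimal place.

L = 33.5 mol/h

Newton iteration, β⁰ = 0.52:
  β = 0.520: g = -0.1120, g' = -0.935 → β = 0.400
  β = 0.400: g = 0.0016, g' = -0.979 → β = 0.402
Converged at β = 0.402.
Then V = β·F = 0.4019·56 = 22.5 mol/h and L = F − V = 33.5 mol/h.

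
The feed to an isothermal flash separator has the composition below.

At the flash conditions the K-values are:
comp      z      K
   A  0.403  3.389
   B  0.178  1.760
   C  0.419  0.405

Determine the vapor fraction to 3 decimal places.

Newton iteration, ψ⁰ = 0.45:
  ψ = 0.450: g = 0.2243, g' = -0.868 → ψ = 0.708
  ψ = 0.708: g = 0.0145, g' = -0.804 → ψ = 0.727
  ψ = 0.727: g = -0.0001, g' = -0.810 → ψ = 0.726
Converged at ψ = 0.726.

ψ = 0.726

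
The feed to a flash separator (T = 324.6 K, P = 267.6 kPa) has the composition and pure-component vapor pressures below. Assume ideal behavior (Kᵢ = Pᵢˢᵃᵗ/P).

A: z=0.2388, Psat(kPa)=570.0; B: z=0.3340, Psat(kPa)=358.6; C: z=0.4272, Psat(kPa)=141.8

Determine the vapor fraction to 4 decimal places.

Raoult's law: Kᵢ = Pᵢˢᵃᵗ/P = Pᵢˢᵃᵗ/267.6.
  K_A = 570.0/267.6 = 2.130045, K_B = 358.6/267.6 = 1.340060, K_C = 141.8/267.6 = 0.529895
Newton–Raphson from ψ = 0.5:
  ψ = 0.5000: g = 0.00696, g' = -0.3141 → ψ = 0.5222
Converged at ψ = 0.5222.

ψ = 0.5222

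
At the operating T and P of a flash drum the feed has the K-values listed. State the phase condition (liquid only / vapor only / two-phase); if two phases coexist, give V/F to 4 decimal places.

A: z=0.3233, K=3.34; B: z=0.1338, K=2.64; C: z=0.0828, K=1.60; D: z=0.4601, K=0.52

ΣzᵢKᵢ = 1.8048; Σzᵢ/Kᵢ = 1.0840.
Both exceed 1, so a two-phase solution exists.
Rachford–Rice: g(ψ) = Σ zᵢ(Kᵢ−1)/(1+ψ(Kᵢ−1)) = 0.
Newton iteration, ψ⁰ = 0.61:
  ψ = 0.6100: g = 0.14544, g' = -0.6183 → ψ = 0.8452
  ψ = 0.8452: g = 0.00736, g' = -0.5761 → ψ = 0.8580
Converged at ψ = 0.8580.

two-phase, V/F = 0.8580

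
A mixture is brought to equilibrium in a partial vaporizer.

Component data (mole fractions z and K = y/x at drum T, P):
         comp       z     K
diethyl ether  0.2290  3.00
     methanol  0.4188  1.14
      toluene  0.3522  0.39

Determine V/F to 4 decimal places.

V/F = 0.4502

Material balance + equilibrium reduce to Σ zᵢ(Kᵢ−1)/(1+V/F(Kᵢ−1)) = 0.
Check two-phase: ΣzᵢKᵢ = 1.3018 > 1 and Σzᵢ/Kᵢ = 1.3468 > 1, so g(0) = 0.3018 > 0 and g(1) = -0.3468 < 0.
Iterate (Newton) starting at V/F = 0.4:
  V/F = 0.4000: g = 0.02578, g' = -0.5194 → V/F = 0.4496
  V/F = 0.4496: g = 0.00026, g' = -0.5100 → V/F = 0.4502
Converged at V/F = 0.4502.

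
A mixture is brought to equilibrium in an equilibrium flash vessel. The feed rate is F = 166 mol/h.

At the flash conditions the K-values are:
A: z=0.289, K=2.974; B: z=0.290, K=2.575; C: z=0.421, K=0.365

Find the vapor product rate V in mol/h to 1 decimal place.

V = 111.7 mol/h

Rachford–Rice: g(ψ) = Σ zᵢ(Kᵢ−1)/(1+ψ(Kᵢ−1)) = 0.
Check two-phase: ΣzᵢKᵢ = 1.760 > 1 and Σzᵢ/Kᵢ = 1.363 > 1, so g(0) = 0.760 > 0 and g(1) = -0.363 < 0.
Iterate (Newton) starting at ψ = 0.5:
  ψ = 0.500: g = 0.1509, g' = -0.875 → ψ = 0.673
Converged at ψ = 0.673.
Then V = ψ·F = 0.6729·166 = 111.7 mol/h and L = F − V = 54.3 mol/h.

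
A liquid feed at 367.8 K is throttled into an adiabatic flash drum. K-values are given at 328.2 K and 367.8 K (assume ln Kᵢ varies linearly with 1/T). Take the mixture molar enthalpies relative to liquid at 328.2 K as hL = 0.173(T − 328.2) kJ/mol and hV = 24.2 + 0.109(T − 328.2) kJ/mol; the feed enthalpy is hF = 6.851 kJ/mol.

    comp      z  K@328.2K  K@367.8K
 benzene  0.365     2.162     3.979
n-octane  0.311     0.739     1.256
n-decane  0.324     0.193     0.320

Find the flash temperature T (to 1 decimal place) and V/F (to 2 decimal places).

T = 334.2 K, V/F = 0.24

Adiabatic flash: solve Rachford–Rice at each trial T, then check hF = ψ·hV(T) + (1−ψ)·hL(T).
  T = 328.2 K: K = (2.162, 0.739, 0.193), RR gives ψ = 0.118, H_out = 2.865 kJ/mol
  T = 367.8 K: K = (3.979, 1.256, 0.320), RR gives ψ = 0.699, H_out = 22.004 kJ/mol
  T = 348.0 K: K = (2.984, 0.978, 0.252), RR gives ψ = 0.463, H_out = 14.041 kJ/mol
  T = 338.1 K: K = (2.552, 0.854, 0.221), RR gives ψ = 0.313, H_out = 9.091 kJ/mol
  T = 333.1 K: K = (2.350, 0.795, 0.207), RR gives ψ = 0.222, H_out = 6.158 kJ/mol
  T = 335.6 K: K = (2.450, 0.824, 0.214), RR gives ψ = 0.269, H_out = 7.670 kJ/mol
  T = 334.4 K: K = (2.401, 0.810, 0.211), RR gives ψ = 0.247, H_out = 6.957 kJ/mol
Linear interpolation between T = 333.1 (H_out = 6.158) and T = 334.4 (H_out = 6.957) on hF = 6.851 gives T ≈ 334.2 K, at which ψ = 0.24.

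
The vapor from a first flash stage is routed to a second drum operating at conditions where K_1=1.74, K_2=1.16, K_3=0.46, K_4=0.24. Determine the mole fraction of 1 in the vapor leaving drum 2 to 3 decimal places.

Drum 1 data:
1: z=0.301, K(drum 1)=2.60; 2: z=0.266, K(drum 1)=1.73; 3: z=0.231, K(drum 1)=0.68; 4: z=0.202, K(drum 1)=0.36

Drum 1:
Material balance + equilibrium reduce to Σ zᵢ(Kᵢ−1)/(1+ψ₁(Kᵢ−1)) = 0.
Check two-phase: ΣzᵢKᵢ = 1.473 > 1 and Σzᵢ/Kᵢ = 1.170 > 1, so g(0) = 0.473 > 0 and g(1) = -0.170 < 0.
Newton–Raphson from ψ₁ = 0.65:
  ψ₁ = 0.650: g = 0.0531, g' = -0.531 → ψ₁ = 0.750
  ψ₁ = 0.750: g = -0.0015, g' = -0.565 → ψ₁ = 0.747
Converged at ψ₁ = 0.747.
Drum-1 compositions:
  1: x = 0.137, y = 0.356
  2: x = 0.172, y = 0.298
  3: x = 0.304, y = 0.206
  4: x = 0.387, y = 0.139
Drum-2 feed = drum-1 vapor: z₂ = (0.3564, 0.2977, 0.2065, 0.1394).
Drum 2:
Rachford–Rice: g(ψ₂) = Σ zᵢ(Kᵢ−1)/(1+ψ₂(Kᵢ−1)) = 0.
Feasibility: ΣzᵢKᵢ = 1.094, Σzᵢ/Kᵢ = 1.491 — both > 1, two phases present.
Newton–Raphson from ψ₂ = 0.52:
  ψ₂ = 0.520: g = -0.0957, g' = -0.445 → ψ₂ = 0.305
  ψ₂ = 0.305: g = -0.0107, g' = -0.360 → ψ₂ = 0.275
Converged at ψ₂ = 0.275.
  1: x = 0.296, y = 0.515
  2: x = 0.285, y = 0.331
  3: x = 0.242, y = 0.112
  4: x = 0.176, y = 0.042

y_1 (drum 2) = 0.515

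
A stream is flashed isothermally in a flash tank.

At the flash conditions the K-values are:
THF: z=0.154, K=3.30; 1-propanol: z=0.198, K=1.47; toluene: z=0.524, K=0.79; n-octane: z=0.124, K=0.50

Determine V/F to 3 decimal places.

Material balance + equilibrium reduce to Σ zᵢ(Kᵢ−1)/(1+V/F(Kᵢ−1)) = 0.
g(0) = ΣzᵢKᵢ − 1 = 0.275 and g(1) = 1 − Σzᵢ/Kᵢ = -0.093, so a root lies in (0, 1).
Newton–Raphson from V/F = 0.5:
  V/F = 0.500: g = 0.0345, g' = -0.289 → V/F = 0.619
  V/F = 0.619: g = 0.0019, g' = -0.260 → V/F = 0.627
Converged at V/F = 0.627.

V/F = 0.627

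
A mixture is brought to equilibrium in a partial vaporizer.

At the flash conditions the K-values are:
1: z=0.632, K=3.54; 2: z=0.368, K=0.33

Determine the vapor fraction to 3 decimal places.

ψ = 0.798

Let ψ = V/F and solve Σ zᵢ(Kᵢ−1)/(1+ψ(Kᵢ−1)) = 0.
Feasibility: ΣzᵢKᵢ = 2.359, Σzᵢ/Kᵢ = 1.294 — both > 1, two phases present.
Iterate (Newton) starting at ψ = 0.52:
  ψ = 0.520: g = 0.3133, g' = -1.146 → ψ = 0.793
  ψ = 0.793: g = 0.0061, g' = -1.201 → ψ = 0.798
Converged at ψ = 0.798.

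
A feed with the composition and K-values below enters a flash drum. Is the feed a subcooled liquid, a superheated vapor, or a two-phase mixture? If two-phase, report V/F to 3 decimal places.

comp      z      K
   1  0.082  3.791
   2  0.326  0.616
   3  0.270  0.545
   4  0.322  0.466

ΣzᵢKᵢ = 0.809; Σzᵢ/Kᵢ = 1.737.
Since ΣzᵢKᵢ < 1 the mixture is below its bubble point — single liquid phase.

subcooled liquid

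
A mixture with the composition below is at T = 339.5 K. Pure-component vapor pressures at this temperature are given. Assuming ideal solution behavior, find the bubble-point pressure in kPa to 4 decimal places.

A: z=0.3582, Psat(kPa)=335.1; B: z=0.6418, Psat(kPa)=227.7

Pbub = 266.1707 kPa

At the bubble point ψ → 0, so ΣzᵢKᵢ = 1 with Kᵢ = Pᵢˢᵃᵗ/P ⇒ P = ΣzᵢPᵢˢᵃᵗ.
P = 0.3582·335.1 + 0.6418·227.7 = 266.1707 kPa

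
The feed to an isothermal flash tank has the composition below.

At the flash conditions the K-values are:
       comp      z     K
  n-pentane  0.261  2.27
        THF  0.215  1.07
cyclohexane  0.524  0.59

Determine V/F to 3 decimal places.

Material balance + equilibrium reduce to Σ zᵢ(Kᵢ−1)/(1+V/F(Kᵢ−1)) = 0.
g(0) = ΣzᵢKᵢ − 1 = 0.132 and g(1) = 1 − Σzᵢ/Kᵢ = -0.204, so a root lies in (0, 1).
Newton–Raphson from V/F = 0.5:
  V/F = 0.500: g = -0.0530, g' = -0.298 → V/F = 0.322
  V/F = 0.322: g = 0.0024, g' = -0.330 → V/F = 0.329
Converged at V/F = 0.329.

V/F = 0.329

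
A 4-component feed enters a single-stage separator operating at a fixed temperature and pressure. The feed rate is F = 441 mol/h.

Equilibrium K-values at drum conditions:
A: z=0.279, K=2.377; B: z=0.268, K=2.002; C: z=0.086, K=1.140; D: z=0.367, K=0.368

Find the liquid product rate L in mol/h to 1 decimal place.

Material balance + equilibrium reduce to Σ zᵢ(Kᵢ−1)/(1+ψ(Kᵢ−1)) = 0.
g(0) = ΣzᵢKᵢ − 1 = 0.433 and g(1) = 1 − Σzᵢ/Kᵢ = -0.324, so a root lies in (0, 1).
Iterate (Newton) starting at ψ = 0.5:
  ψ = 0.500: g = 0.0786, g' = -0.620 → ψ = 0.627
  ψ = 0.627: g = -0.0019, g' = -0.657 → ψ = 0.624
Converged at ψ = 0.624.
Then V = ψ·F = 0.6239·441 = 275.2 mol/h and L = F − V = 165.8 mol/h.

L = 165.8 mol/h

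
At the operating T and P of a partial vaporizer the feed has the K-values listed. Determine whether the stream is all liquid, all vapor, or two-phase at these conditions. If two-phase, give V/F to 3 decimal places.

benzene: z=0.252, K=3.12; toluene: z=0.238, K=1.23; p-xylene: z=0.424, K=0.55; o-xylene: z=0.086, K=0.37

two-phase, V/F = 0.466

ΣzᵢKᵢ = 1.344; Σzᵢ/Kᵢ = 1.278.
Both exceed 1, so a two-phase solution exists.
Let ψ = V/F and solve Σ zᵢ(Kᵢ−1)/(1+ψ(Kᵢ−1)) = 0.
Iterate (Newton) starting at ψ = 0.46:
  ψ = 0.460: g = 0.0031, g' = -0.505 → ψ = 0.466
Converged at ψ = 0.466.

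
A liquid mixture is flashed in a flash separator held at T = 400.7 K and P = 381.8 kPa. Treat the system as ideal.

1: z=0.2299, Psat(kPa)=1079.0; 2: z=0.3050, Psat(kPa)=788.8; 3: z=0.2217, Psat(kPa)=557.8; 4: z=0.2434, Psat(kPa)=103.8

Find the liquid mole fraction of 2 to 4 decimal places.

Raoult's law: Kᵢ = Pᵢˢᵃᵗ/P = Pᵢˢᵃᵗ/381.8.
  K_1 = 1079.0/381.8 = 2.826087, K_2 = 788.8/381.8 = 2.066003, K_3 = 557.8/381.8 = 1.460974, K_4 = 103.8/381.8 = 0.271870
Rachford–Rice: g(V/F) = Σ zᵢ(Kᵢ−1)/(1+V/F(Kᵢ−1)) = 0.
Feasibility: ΣzᵢKᵢ = 1.6699, Σzᵢ/Kᵢ = 1.2760 — both > 1, two phases present.
Iterate (Newton) starting at V/F = 0.5:
  V/F = 0.5000: g = 0.23591, g' = -0.7072 → V/F = 0.8336
  V/F = 0.8336: g = -0.03849, g' = -1.0776 → V/F = 0.7979
  V/F = 0.7979: g = -0.00166, g' = -0.9883 → V/F = 0.7962
Converged at V/F = 0.7962.
Compositions from xᵢ = zᵢ/(1+V/F(Kᵢ−1)), yᵢ = Kᵢxᵢ:
  1: x = 0.0937, y = 0.2648
  2: x = 0.1650, y = 0.3408
  3: x = 0.1622, y = 0.2369
  4: x = 0.5792, y = 0.1575

x_2 = 0.1650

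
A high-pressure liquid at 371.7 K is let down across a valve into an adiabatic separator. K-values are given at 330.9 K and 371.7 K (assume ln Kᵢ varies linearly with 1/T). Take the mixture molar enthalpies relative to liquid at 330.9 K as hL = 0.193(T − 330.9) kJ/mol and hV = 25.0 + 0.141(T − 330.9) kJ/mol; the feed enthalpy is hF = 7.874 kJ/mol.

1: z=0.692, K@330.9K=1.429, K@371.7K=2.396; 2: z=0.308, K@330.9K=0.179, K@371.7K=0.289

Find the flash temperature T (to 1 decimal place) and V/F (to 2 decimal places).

Adiabatic flash: solve Rachford–Rice at each trial T, then check hF = ψ·hV(T) + (1−ψ)·hL(T).
  T = 330.9 K: K = (1.429, 0.179), RR gives ψ = 0.125, H_out = 3.123 kJ/mol
  T = 371.7 K: K = (2.396, 0.289), RR gives ψ = 0.753, H_out = 25.094 kJ/mol
  T = 351.3 K: K = (1.878, 0.231), RR gives ψ = 0.549, H_out = 17.075 kJ/mol
  T = 341.1 K: K = (1.645, 0.204), RR gives ψ = 0.392, H_out = 11.556 kJ/mol
  T = 336.0 K: K = (1.535, 0.191), RR gives ψ = 0.280, H_out = 7.905 kJ/mol
  T = 333.4 K: K = (1.480, 0.185), RR gives ψ = 0.208, H_out = 5.651 kJ/mol
  T = 334.7 K: K = (1.507, 0.188), RR gives ψ = 0.245, H_out = 6.819 kJ/mol
Linear interpolation between T = 334.7 (H_out = 6.819) and T = 336.0 (H_out = 7.905) on hF = 7.874 gives T ≈ 336.0 K, at which ψ = 0.28.

T = 336.0 K, V/F = 0.28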